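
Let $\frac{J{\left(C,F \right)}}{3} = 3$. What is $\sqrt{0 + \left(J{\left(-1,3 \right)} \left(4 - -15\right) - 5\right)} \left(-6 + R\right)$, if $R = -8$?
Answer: $- 14 \sqrt{166} \approx -180.38$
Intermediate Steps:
$J{\left(C,F \right)} = 9$ ($J{\left(C,F \right)} = 3 \cdot 3 = 9$)
$\sqrt{0 + \left(J{\left(-1,3 \right)} \left(4 - -15\right) - 5\right)} \left(-6 + R\right) = \sqrt{0 - \left(5 - 9 \left(4 - -15\right)\right)} \left(-6 - 8\right) = \sqrt{0 - \left(5 - 9 \left(4 + 15\right)\right)} \left(-14\right) = \sqrt{0 + \left(9 \cdot 19 - 5\right)} \left(-14\right) = \sqrt{0 + \left(171 - 5\right)} \left(-14\right) = \sqrt{0 + 166} \left(-14\right) = \sqrt{166} \left(-14\right) = - 14 \sqrt{166}$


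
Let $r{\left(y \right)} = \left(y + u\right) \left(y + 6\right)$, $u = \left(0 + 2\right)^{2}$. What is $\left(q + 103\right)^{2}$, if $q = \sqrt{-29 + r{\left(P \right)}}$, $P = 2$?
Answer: $\left(103 + \sqrt{19}\right)^{2} \approx 11526.0$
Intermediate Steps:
$u = 4$ ($u = 2^{2} = 4$)
$r{\left(y \right)} = \left(4 + y\right) \left(6 + y\right)$ ($r{\left(y \right)} = \left(y + 4\right) \left(y + 6\right) = \left(4 + y\right) \left(6 + y\right)$)
$q = \sqrt{19}$ ($q = \sqrt{-29 + \left(24 + 2^{2} + 10 \cdot 2\right)} = \sqrt{-29 + \left(24 + 4 + 20\right)} = \sqrt{-29 + 48} = \sqrt{19} \approx 4.3589$)
$\left(q + 103\right)^{2} = \left(\sqrt{19} + 103\right)^{2} = \left(103 + \sqrt{19}\right)^{2}$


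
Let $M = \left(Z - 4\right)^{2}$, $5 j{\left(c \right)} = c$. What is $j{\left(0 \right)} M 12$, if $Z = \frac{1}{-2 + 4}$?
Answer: $0$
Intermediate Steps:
$Z = \frac{1}{2} \approx 0.5$
$j{\left(c \right)} = \frac{c}{5}$
$M = \frac{49}{4}$ ($M = \left(\frac{1}{2} - 4\right)^{2} = \left(- \frac{7}{2}\right)^{2} = \frac{49}{4} \approx 12.25$)
$j{\left(0 \right)} M 12 = \frac{1}{5} \cdot 0 \cdot \frac{49}{4} \cdot 12 = 0 \cdot \frac{49}{4} \cdot 12 = 0 \cdot 12 = 0$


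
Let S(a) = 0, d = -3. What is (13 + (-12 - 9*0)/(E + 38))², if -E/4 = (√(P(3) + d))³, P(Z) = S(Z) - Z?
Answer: (75192*√6 + 87935*I)/(456*√6 + 503*I) ≈ 166.57 + 3.7164*I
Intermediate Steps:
P(Z) = -Z (P(Z) = 0 - Z = -Z)
E = 24*I*√6 (E = -4*(-1*3 - 3)^(3/2) = -4*(-3 - 3)^(3/2) = -4*(-6*I*√6) = -(-24)*I*√6 = 24*I*√6 ≈ 58.788*I)
(13 + (-12 - 9*0)/(E + 38))² = (13 + (-12 - 9*0)/(24*I*√6 + 38))² = (13 + (-12 + 0)/(38 + 24*I*√6))² = (13 - 12/(38 + 24*I*√6))²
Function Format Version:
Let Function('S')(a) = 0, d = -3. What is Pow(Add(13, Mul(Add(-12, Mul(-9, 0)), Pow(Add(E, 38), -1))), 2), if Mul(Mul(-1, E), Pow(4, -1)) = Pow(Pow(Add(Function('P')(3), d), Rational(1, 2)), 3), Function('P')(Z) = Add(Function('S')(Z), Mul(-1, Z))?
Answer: Mul(Pow(Add(Mul(456, Pow(6, Rational(1, 2))), Mul(503, I)), -1), Add(Mul(75192, Pow(6, Rational(1, 2))), Mul(87935, I))) ≈ Add(166.57, Mul(3.7164, I))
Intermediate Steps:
Function('P')(Z) = Mul(-1, Z) (Function('P')(Z) = Add(0, Mul(-1, Z)) = Mul(-1, Z))
E = Mul(24, I, Pow(6, Rational(1, 2))) (E = Mul(-4, Pow(Pow(Add(Mul(-1, 3), -3), Rational(1, 2)), 3)) = Mul(-4, Pow(Pow(Add(-3, -3), Rational(1, 2)), 3)) = Mul(-4, Pow(Pow(-6, Rational(1, 2)), 3)) = Mul(-4, Pow(Mul(I, Pow(6, Rational(1, 2))), 3)) = Mul(-4, Mul(-6, I, Pow(6, Rational(1, 2)))) = Mul(24, I, Pow(6, Rational(1, 2))) ≈ Mul(58.788, I))
Pow(Add(13, Mul(Add(-12, Mul(-9, 0)), Pow(Add(E, 38), -1))), 2) = Pow(Add(13, Mul(Add(-12, Mul(-9, 0)), Pow(Add(Mul(24, I, Pow(6, Rational(1, 2))), 38), -1))), 2) = Pow(Add(13, Mul(Add(-12, 0), Pow(Add(38, Mul(24, I, Pow(6, Rational(1, 2)))), -1))), 2) = Pow(Add(13, Mul(-12, Pow(Add(38, Mul(24, I, Pow(6, Rational(1, 2)))), -1))), 2)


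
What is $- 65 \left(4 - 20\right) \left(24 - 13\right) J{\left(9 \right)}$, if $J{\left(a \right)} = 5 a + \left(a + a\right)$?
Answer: $720720$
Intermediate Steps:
$J{\left(a \right)} = 7 a$ ($J{\left(a \right)} = 5 a + 2 a = 7 a$)
$- 65 \left(4 - 20\right) \left(24 - 13\right) J{\left(9 \right)} = - 65 \left(4 - 20\right) \left(24 - 13\right) 7 \cdot 9 = - 65 \left(4 - 20\right) 11 \cdot 63 = - 65 \left(\left(-16\right) 11\right) 63 = \left(-65\right) \left(-176\right) 63 = 11440 \cdot 63 = 720720$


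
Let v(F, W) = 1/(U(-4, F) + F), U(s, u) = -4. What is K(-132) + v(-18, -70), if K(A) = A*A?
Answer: 383327/22 ≈ 17424.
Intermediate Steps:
K(A) = A²
v(F, W) = 1/(-4 + F)
K(-132) + v(-18, -70) = (-132)² + 1/(-4 - 18) = 17424 + 1/(-22) = 17424 - 1/22 = 383327/22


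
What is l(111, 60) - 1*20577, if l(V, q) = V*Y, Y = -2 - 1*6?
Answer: -21465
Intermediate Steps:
Y = -8 (Y = -2 - 6 = -8)
l(V, q) = -8*V (l(V, q) = V*(-8) = -8*V)
l(111, 60) - 1*20577 = -8*111 - 1*20577 = -888 - 20577 = -21465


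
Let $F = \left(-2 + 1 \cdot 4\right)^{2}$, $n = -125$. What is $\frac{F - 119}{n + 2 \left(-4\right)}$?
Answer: $\frac{115}{133} \approx 0.86466$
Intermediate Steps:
$F = 4$ ($F = \left(-2 + 4\right)^{2} = 2^{2} = 4$)
$\frac{F - 119}{n + 2 \left(-4\right)} = \frac{4 - 119}{-125 + 2 \left(-4\right)} = \frac{1}{-125 - 8} \left(-115\right) = \frac{1}{-133} \left(-115\right) = \left(- \frac{1}{133}\right) \left(-115\right) = \frac{115}{133}$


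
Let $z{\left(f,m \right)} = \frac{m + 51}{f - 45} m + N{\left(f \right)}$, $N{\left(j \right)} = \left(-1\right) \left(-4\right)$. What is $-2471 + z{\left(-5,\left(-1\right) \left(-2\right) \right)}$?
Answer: $- \frac{61728}{25} \approx -2469.1$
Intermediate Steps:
$N{\left(j \right)} = 4$
$z{\left(f,m \right)} = 4 + \frac{m \left(51 + m\right)}{-45 + f}$ ($z{\left(f,m \right)} = \frac{m + 51}{f - 45} m + 4 = \frac{51 + m}{-45 + f} m + 4 = \frac{m \left(51 + m\right)}{-45 + f} + 4 = 4 + \frac{m \left(51 + m\right)}{-45 + f}$)
$-2471 + z{\left(-5,\left(-1\right) \left(-2\right) \right)} = -2471 + \frac{-180 + \left(\left(-1\right) \left(-2\right)\right)^{2} + 4 \left(-5\right) + 51 \left(\left(-1\right) \left(-2\right)\right)}{-45 - 5} = -2471 + \frac{-180 + 2^{2} - 20 + 51 \cdot 2}{-50} = -2471 - \frac{-180 + 4 - 20 + 102}{50} = -2471 - - \frac{47}{25} = -2471 + \frac{47}{25} = - \frac{61728}{25}$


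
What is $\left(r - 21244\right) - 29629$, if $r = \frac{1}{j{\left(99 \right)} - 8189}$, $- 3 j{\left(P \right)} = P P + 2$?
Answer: $- \frac{1748505013}{34370} \approx -50873.0$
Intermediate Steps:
$j{\left(P \right)} = - \frac{2}{3} - \frac{P^{2}}{3}$ ($j{\left(P \right)} = - \frac{P P + 2}{3} = - \frac{P^{2} + 2}{3} = - \frac{2 + P^{2}}{3} = - \frac{2}{3} - \frac{P^{2}}{3}$)
$r = - \frac{3}{34370}$ ($r = \frac{1}{\left(- \frac{2}{3} - \frac{99^{2}}{3}\right) - 8189} = \frac{1}{\left(- \frac{2}{3} - 3267\right) - 8189} = \frac{1}{- \frac{9803}{3} - 8189} = \frac{1}{- \frac{34370}{3}} = - \frac{3}{34370} \approx -8.7285 \cdot 10^{-5}$)
$\left(r - 21244\right) - 29629 = \left(- \frac{3}{34370} - 21244\right) - 29629 = - \frac{730156283}{34370} - 29629 = - \frac{1748505013}{34370}$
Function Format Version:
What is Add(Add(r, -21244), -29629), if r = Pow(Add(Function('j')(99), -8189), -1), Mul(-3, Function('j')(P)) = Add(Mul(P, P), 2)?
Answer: Rational(-1748505013, 34370) ≈ -50873.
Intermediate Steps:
Function('j')(P) = Add(Rational(-2, 3), Mul(Rational(-1, 3), Pow(P, 2))) (Function('j')(P) = Mul(Rational(-1, 3), Add(Mul(P, P), 2)) = Mul(Rational(-1, 3), Add(Pow(P, 2), 2)) = Mul(Rational(-1, 3), Add(2, Pow(P, 2))) = Add(Rational(-2, 3), Mul(Rational(-1, 3), Pow(P, 2))))
r = Rational(-3, 34370) (r = Pow(Add(Add(Rational(-2, 3), Mul(Rational(-1, 3), Pow(99, 2))), -8189), -1) = Pow(Add(Add(Rational(-2, 3), Mul(Rational(-1, 3), 9801)), -8189), -1) = Pow(Add(Add(Rational(-2, 3), -3267), -8189), -1) = Pow(Add(Rational(-9803, 3), -8189), -1) = Pow(Rational(-34370, 3), -1) = Rational(-3, 34370) ≈ -8.7285e-5)
Add(Add(r, -21244), -29629) = Add(Add(Rational(-3, 34370), -21244), -29629) = Add(Rational(-730156283, 34370), -29629) = Rational(-1748505013, 34370)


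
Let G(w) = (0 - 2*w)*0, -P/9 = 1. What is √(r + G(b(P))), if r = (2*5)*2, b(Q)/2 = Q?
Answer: 2*√5 ≈ 4.4721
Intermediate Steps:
P = -9 (P = -9*1 = -9)
b(Q) = 2*Q
G(w) = 0 (G(w) = -2*w*0 = 0)
r = 20 (r = 10*2 = 20)
√(r + G(b(P))) = √(20 + 0) = √20 = 2*√5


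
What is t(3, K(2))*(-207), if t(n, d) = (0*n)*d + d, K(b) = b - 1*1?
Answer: -207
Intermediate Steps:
K(b) = -1 + b (K(b) = b - 1 = -1 + b)
t(n, d) = d (t(n, d) = 0*d + d = 0 + d = d)
t(3, K(2))*(-207) = (-1 + 2)*(-207) = 1*(-207) = -207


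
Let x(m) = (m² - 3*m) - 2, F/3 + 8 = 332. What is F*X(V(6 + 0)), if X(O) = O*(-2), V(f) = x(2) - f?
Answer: 19440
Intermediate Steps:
F = 972 (F = -24 + 3*332 = -24 + 996 = 972)
x(m) = -2 + m² - 3*m
V(f) = -4 - f (V(f) = (-2 + 2² - 3*2) - f = (-2 + 4 - 6) - f = -4 - f)
X(O) = -2*O
F*X(V(6 + 0)) = 972*(-2*(-4 - (6 + 0))) = 972*(-2*(-4 - 1*6)) = 972*(-2*(-4 - 6)) = 972*(-2*(-10)) = 972*20 = 19440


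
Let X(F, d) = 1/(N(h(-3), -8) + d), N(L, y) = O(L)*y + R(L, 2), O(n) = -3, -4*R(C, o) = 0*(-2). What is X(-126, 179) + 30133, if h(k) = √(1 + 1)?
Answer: 6117000/203 ≈ 30133.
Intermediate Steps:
R(C, o) = 0 (R(C, o) = -0*(-2) = -¼*0 = 0)
h(k) = √2
N(L, y) = -3*y (N(L, y) = -3*y + 0 = -3*y)
X(F, d) = 1/(24 + d) (X(F, d) = 1/(-3*(-8) + d) = 1/(24 + d))
X(-126, 179) + 30133 = 1/(24 + 179) + 30133 = 1/203 + 30133 = 6117000/203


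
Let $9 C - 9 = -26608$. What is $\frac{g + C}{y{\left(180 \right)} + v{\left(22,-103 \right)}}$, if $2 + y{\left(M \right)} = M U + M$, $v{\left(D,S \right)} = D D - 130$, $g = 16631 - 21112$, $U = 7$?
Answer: $- \frac{4183}{1008} \approx -4.1498$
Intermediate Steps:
$g = -4481$ ($g = 16631 - 21112 = -4481$)
$C = - \frac{26599}{9}$ ($C = 1 + \frac{1}{9} \left(-26608\right) = 1 - \frac{26608}{9} = - \frac{26599}{9} \approx -2955.4$)
$v{\left(D,S \right)} = -130 + D^{2}$ ($v{\left(D,S \right)} = D^{2} - 130 = -130 + D^{2}$)
$y{\left(M \right)} = -2 + 8 M$ ($y{\left(M \right)} = -2 + \left(M 7 + M\right) = -2 + \left(7 M + M\right) = -2 + 8 M$)
$\frac{g + C}{y{\left(180 \right)} + v{\left(22,-103 \right)}} = \frac{-4481 - \frac{26599}{9}}{\left(-2 + 8 \cdot 180\right) - \left(130 - 22^{2}\right)} = - \frac{66928}{9 \left(\left(-2 + 1440\right) + \left(-130 + 484\right)\right)} = - \frac{66928}{9 \left(1438 + 354\right)} = - \frac{66928}{9 \cdot 1792} = \left(- \frac{66928}{9}\right) \frac{1}{1792} = - \frac{4183}{1008}$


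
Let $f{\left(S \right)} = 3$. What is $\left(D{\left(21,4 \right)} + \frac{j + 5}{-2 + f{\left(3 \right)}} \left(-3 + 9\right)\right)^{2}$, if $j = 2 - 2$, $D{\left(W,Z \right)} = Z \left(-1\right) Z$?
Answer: $196$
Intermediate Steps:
$D{\left(W,Z \right)} = - Z^{2}$ ($D{\left(W,Z \right)} = - Z Z = - Z^{2}$)
$j = 0$
$\left(D{\left(21,4 \right)} + \frac{j + 5}{-2 + f{\left(3 \right)}} \left(-3 + 9\right)\right)^{2} = \left(- 4^{2} + \frac{0 + 5}{-2 + 3} \left(-3 + 9\right)\right)^{2} = \left(\left(-1\right) 16 + \frac{5}{1} \cdot 6\right)^{2} = \left(-16 + 5 \cdot 1 \cdot 6\right)^{2} = \left(-16 + 5 \cdot 6\right)^{2} = \left(-16 + 30\right)^{2} = 14^{2} = 196$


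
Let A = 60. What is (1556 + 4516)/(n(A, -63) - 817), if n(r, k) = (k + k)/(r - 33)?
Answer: -18216/2465 ≈ -7.3899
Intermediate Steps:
n(r, k) = 2*k/(-33 + r) (n(r, k) = (2*k)/(-33 + r) = 2*k/(-33 + r))
(1556 + 4516)/(n(A, -63) - 817) = (1556 + 4516)/(2*(-63)/(-33 + 60) - 817) = 6072/(2*(-63)/27 - 817) = 6072/(2*(-63)*(1/27) - 817) = 6072/(-14/3 - 817) = 6072/(-2465/3) = 6072*(-3/2465) = -18216/2465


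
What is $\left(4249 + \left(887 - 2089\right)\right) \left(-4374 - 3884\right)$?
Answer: $-25162126$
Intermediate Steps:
$\left(4249 + \left(887 - 2089\right)\right) \left(-4374 - 3884\right) = \left(4249 - 1202\right) \left(-8258\right) = 3047 \left(-8258\right) = -25162126$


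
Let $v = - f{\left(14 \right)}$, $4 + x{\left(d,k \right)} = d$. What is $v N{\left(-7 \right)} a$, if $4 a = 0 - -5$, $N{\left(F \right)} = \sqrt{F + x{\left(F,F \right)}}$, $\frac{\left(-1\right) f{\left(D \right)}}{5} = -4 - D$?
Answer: $- \frac{675 i \sqrt{2}}{2} \approx - 477.3 i$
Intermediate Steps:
$f{\left(D \right)} = 20 + 5 D$ ($f{\left(D \right)} = - 5 \left(-4 - D\right) = 20 + 5 D$)
$x{\left(d,k \right)} = -4 + d$
$N{\left(F \right)} = \sqrt{-4 + 2 F}$ ($N{\left(F \right)} = \sqrt{F + \left(-4 + F\right)} = \sqrt{-4 + 2 F}$)
$v = -90$ ($v = - (20 + 5 \cdot 14) = - (20 + 70) = \left(-1\right) 90 = -90$)
$a = \frac{5}{4}$ ($a = \frac{0 - -5}{4} = \frac{0 + 5}{4} = \frac{1}{4} \cdot 5 = \frac{5}{4} \approx 1.25$)
$v N{\left(-7 \right)} a = - 90 \sqrt{-4 + 2 \left(-7\right)} \frac{5}{4} = - 90 \sqrt{-4 - 14} \cdot \frac{5}{4} = - 90 \sqrt{-18} \cdot \frac{5}{4} = - 90 \cdot 3 i \sqrt{2} \cdot \frac{5}{4} = - 270 i \sqrt{2} \cdot \frac{5}{4} = - \frac{675 i \sqrt{2}}{2}$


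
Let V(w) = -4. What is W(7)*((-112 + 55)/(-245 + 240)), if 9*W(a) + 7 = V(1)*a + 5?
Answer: -38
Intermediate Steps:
W(a) = -2/9 - 4*a/9 (W(a) = -7/9 + (-4*a + 5)/9 = -7/9 + (5 - 4*a)/9 = -7/9 + (5/9 - 4*a/9) = -2/9 - 4*a/9)
W(7)*((-112 + 55)/(-245 + 240)) = (-2/9 - 4/9*7)*((-112 + 55)/(-245 + 240)) = (-2/9 - 28/9)*(-57/(-5)) = -(-190)*(-1)/5 = -10/3*57/5 = -38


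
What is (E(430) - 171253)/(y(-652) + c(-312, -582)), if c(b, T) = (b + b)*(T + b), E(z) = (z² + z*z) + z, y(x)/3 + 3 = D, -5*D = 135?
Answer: 198977/557766 ≈ 0.35674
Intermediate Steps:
D = -27 (D = -⅕*135 = -27)
y(x) = -90 (y(x) = -9 + 3*(-27) = -9 - 81 = -90)
E(z) = z + 2*z² (E(z) = (z² + z²) + z = 2*z² + z = z + 2*z²)
c(b, T) = 2*b*(T + b) (c(b, T) = (2*b)*(T + b) = 2*b*(T + b))
(E(430) - 171253)/(y(-652) + c(-312, -582)) = (430*(1 + 2*430) - 171253)/(-90 + 2*(-312)*(-582 - 312)) = (430*(1 + 860) - 171253)/(-90 + 2*(-312)*(-894)) = (430*861 - 171253)/(-90 + 557856) = (370230 - 171253)/557766 = 198977*(1/557766) = 198977/557766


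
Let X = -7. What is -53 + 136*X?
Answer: -1005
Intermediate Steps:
-53 + 136*X = -53 + 136*(-7) = -53 - 952 = -1005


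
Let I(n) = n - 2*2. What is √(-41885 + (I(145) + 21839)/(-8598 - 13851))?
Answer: I*√430790970345/3207 ≈ 204.66*I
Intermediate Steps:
I(n) = -4 + n (I(n) = n - 4 = -4 + n)
√(-41885 + (I(145) + 21839)/(-8598 - 13851)) = √(-41885 + ((-4 + 145) + 21839)/(-8598 - 13851)) = √(-41885 + (141 + 21839)/(-22449)) = √(-41885 + 21980*(-1/22449)) = √(-41885 - 3140/3207) = √(-134328335/3207) = I*√430790970345/3207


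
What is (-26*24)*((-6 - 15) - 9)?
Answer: 18720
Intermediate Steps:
(-26*24)*((-6 - 15) - 9) = -624*(-21 - 9) = -624*(-30) = 18720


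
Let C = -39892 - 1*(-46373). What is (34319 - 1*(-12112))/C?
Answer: 46431/6481 ≈ 7.1642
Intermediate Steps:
C = 6481 (C = -39892 + 46373 = 6481)
(34319 - 1*(-12112))/C = (34319 - 1*(-12112))/6481 = (34319 + 12112)*(1/6481) = 46431*(1/6481) = 46431/6481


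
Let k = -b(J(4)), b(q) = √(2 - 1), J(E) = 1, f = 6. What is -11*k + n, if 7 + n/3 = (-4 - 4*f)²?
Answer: 2342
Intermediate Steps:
b(q) = 1 (b(q) = √1 = 1)
n = 2331 (n = -21 + 3*(-4 - 4*6)² = -21 + 3*(-4 - 24)² = -21 + 3*(-28)² = -21 + 3*784 = -21 + 2352 = 2331)
k = -1 (k = -1*1 = -1)
-11*k + n = -11*(-1) + 2331 = 11 + 2331 = 2342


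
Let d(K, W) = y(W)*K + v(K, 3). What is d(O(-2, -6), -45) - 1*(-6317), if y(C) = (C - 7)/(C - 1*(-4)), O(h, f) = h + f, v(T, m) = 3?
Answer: 258704/41 ≈ 6309.9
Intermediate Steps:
O(h, f) = f + h
y(C) = (-7 + C)/(4 + C) (y(C) = (-7 + C)/(C + 4) = (-7 + C)/(4 + C))
d(K, W) = 3 + K*(-7 + W)/(4 + W) (d(K, W) = ((-7 + W)/(4 + W))*K + 3 = K*(-7 + W)/(4 + W) + 3 = 3 + K*(-7 + W)/(4 + W))
d(O(-2, -6), -45) - 1*(-6317) = (12 + 3*(-45) + (-6 - 2)*(-7 - 45))/(4 - 45) - 1*(-6317) = (12 - 135 - 8*(-52))/(-41) + 6317 = -(12 - 135 + 416)/41 + 6317 = -1/41*293 + 6317 = -293/41 + 6317 = 258704/41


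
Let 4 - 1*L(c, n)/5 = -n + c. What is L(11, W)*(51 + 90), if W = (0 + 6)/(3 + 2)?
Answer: -4089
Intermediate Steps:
W = 6/5 ≈ 1.2000
L(c, n) = 20 - 5*c + 5*n (L(c, n) = 20 - 5*(-n + c) = 20 - 5*(c - n) = 20 + (-5*c + 5*n) = 20 - 5*c + 5*n)
L(11, W)*(51 + 90) = (20 - 5*11 + 5*(6/5))*(51 + 90) = (20 - 55 + 6)*141 = -29*141 = -4089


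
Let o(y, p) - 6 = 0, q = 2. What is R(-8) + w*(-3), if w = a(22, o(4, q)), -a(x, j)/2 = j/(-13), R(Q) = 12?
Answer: 120/13 ≈ 9.2308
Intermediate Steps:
o(y, p) = 6 (o(y, p) = 6 + 0 = 6)
a(x, j) = 2*j/13 (a(x, j) = -2*j/(-13) = -2*j*(-1)/13 = -(-2)*j/13 = 2*j/13)
w = 12/13 (w = (2/13)*6 = 12/13 ≈ 0.92308)
R(-8) + w*(-3) = 12 + (12/13)*(-3) = 12 - 36/13 = 120/13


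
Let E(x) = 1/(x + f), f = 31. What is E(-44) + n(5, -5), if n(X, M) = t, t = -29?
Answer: -378/13 ≈ -29.077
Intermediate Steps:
n(X, M) = -29
E(x) = 1/(31 + x) (E(x) = 1/(x + 31) = 1/(31 + x))
E(-44) + n(5, -5) = 1/(31 - 44) - 29 = 1/(-13) - 29 = -1/13 - 29 = -378/13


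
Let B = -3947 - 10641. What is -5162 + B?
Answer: -19750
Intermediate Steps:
B = -14588
-5162 + B = -5162 - 14588 = -19750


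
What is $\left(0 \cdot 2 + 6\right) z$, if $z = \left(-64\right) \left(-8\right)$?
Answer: $3072$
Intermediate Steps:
$z = 512$
$\left(0 \cdot 2 + 6\right) z = \left(0 \cdot 2 + 6\right) 512 = \left(0 + 6\right) 512 = 6 \cdot 512 = 3072$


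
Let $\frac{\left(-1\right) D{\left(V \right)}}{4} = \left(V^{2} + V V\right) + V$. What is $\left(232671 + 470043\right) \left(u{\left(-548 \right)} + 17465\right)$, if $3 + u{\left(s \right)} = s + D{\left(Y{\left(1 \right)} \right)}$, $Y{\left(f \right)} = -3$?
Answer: $11843541756$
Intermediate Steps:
$D{\left(V \right)} = - 8 V^{2} - 4 V$ ($D{\left(V \right)} = - 4 \left(\left(V^{2} + V V\right) + V\right) = - 4 \left(\left(V^{2} + V^{2}\right) + V\right) = - 4 \left(2 V^{2} + V\right) = - 4 \left(V + 2 V^{2}\right) = - 8 V^{2} - 4 V$)
$u{\left(s \right)} = -63 + s$ ($u{\left(s \right)} = -3 + \left(s - - 12 \left(1 + 2 \left(-3\right)\right)\right) = -3 + \left(s - - 12 \left(1 - 6\right)\right) = -3 + \left(s - \left(-12\right) \left(-5\right)\right) = -3 + \left(s - 60\right) = -3 + \left(-60 + s\right) = -63 + s$)
$\left(232671 + 470043\right) \left(u{\left(-548 \right)} + 17465\right) = \left(232671 + 470043\right) \left(\left(-63 - 548\right) + 17465\right) = 702714 \left(-611 + 17465\right) = 702714 \cdot 16854 = 11843541756$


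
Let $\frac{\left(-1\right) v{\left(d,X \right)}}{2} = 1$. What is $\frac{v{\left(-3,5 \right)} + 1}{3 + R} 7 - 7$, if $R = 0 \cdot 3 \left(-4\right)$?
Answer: $- \frac{28}{3} \approx -9.3333$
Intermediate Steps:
$v{\left(d,X \right)} = -2$ ($v{\left(d,X \right)} = \left(-2\right) 1 = -2$)
$R = 0$ ($R = 0 \left(-4\right) = 0$)
$\frac{v{\left(-3,5 \right)} + 1}{3 + R} 7 - 7 = \frac{-2 + 1}{3 + 0} \cdot 7 - 7 = - \frac{1}{3} \cdot 7 - 7 = \left(-1\right) \frac{1}{3} \cdot 7 - 7 = \left(- \frac{1}{3}\right) 7 - 7 = - \frac{7}{3} - 7 = - \frac{28}{3}$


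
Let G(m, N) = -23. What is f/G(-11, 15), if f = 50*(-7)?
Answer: 350/23 ≈ 15.217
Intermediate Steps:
f = -350
f/G(-11, 15) = -350/(-23) = -350*(-1/23) = 350/23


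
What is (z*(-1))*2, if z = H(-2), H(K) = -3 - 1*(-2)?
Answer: 2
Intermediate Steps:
H(K) = -1 (H(K) = -3 + 2 = -1)
z = -1
(z*(-1))*2 = -1*(-1)*2 = 1*2 = 2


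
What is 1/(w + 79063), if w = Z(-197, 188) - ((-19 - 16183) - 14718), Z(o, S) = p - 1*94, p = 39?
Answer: 1/109928 ≈ 9.0969e-6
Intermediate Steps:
Z(o, S) = -55 (Z(o, S) = 39 - 1*94 = 39 - 94 = -55)
w = 30865 (w = -55 - ((-19 - 16183) - 14718) = -55 - (-16202 - 14718) = -55 - 1*(-30920) = -55 + 30920 = 30865)
1/(w + 79063) = 1/(30865 + 79063) = 1/109928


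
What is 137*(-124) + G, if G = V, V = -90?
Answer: -17078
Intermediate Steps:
G = -90
137*(-124) + G = 137*(-124) - 90 = -16988 - 90 = -17078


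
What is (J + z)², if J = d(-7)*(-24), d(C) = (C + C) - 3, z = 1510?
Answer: 3678724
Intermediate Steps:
d(C) = -3 + 2*C (d(C) = 2*C - 3 = -3 + 2*C)
J = 408 (J = (-3 + 2*(-7))*(-24) = (-3 - 14)*(-24) = -17*(-24) = 408)
(J + z)² = (408 + 1510)² = 1918² = 3678724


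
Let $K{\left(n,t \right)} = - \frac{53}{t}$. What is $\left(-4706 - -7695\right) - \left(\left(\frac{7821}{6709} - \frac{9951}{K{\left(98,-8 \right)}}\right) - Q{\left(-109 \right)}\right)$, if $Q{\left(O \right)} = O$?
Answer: $\frac{1557737319}{355577} \approx 4380.9$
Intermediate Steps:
$\left(-4706 - -7695\right) - \left(\left(\frac{7821}{6709} - \frac{9951}{K{\left(98,-8 \right)}}\right) - Q{\left(-109 \right)}\right) = \left(-4706 - -7695\right) - \left(\left(\frac{7821}{6709} - \frac{9951}{\left(-53\right) \frac{1}{-8}}\right) - -109\right) = \left(-4706 + 7695\right) - \left(\left(7821 \cdot \frac{1}{6709} - \frac{9951}{\left(-53\right) \left(- \frac{1}{8}\right)}\right) + 109\right) = 2989 - \left(\left(\frac{7821}{6709} - \frac{9951}{\frac{53}{8}}\right) + 109\right) = 2989 - \left(\left(\frac{7821}{6709} - \frac{79608}{53}\right) + 109\right) = 2989 - \left(- \frac{533675559}{355577} + 109\right) = 2989 - - \frac{494917666}{355577} = 2989 + \frac{494917666}{355577} = \frac{1557737319}{355577}$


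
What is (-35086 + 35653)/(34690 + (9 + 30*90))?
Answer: 567/37399 ≈ 0.015161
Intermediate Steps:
(-35086 + 35653)/(34690 + (9 + 30*90)) = 567/(34690 + (9 + 2700)) = 567/(34690 + 2709) = 567/37399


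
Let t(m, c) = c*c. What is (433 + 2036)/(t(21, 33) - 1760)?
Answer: -2469/671 ≈ -3.6796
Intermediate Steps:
t(m, c) = c**2
(433 + 2036)/(t(21, 33) - 1760) = (433 + 2036)/(33**2 - 1760) = 2469/(1089 - 1760) = 2469/(-671) = 2469*(-1/671) = -2469/671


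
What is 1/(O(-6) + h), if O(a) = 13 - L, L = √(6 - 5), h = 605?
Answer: 1/617 ≈ 0.0016207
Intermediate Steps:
L = 1 (L = √1 = 1)
O(a) = 12 (O(a) = 13 - 1*1 = 13 - 1 = 12)
1/(O(-6) + h) = 1/(12 + 605) = 1/617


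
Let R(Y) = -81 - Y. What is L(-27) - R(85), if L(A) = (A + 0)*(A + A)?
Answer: 1624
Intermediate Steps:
L(A) = 2*A² (L(A) = A*(2*A) = 2*A²)
L(-27) - R(85) = 2*(-27)² - (-81 - 1*85) = 2*729 - (-81 - 85) = 1458 - 1*(-166) = 1458 + 166 = 1624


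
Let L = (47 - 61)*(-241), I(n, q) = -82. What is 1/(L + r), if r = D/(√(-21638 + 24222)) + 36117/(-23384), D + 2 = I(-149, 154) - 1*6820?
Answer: 595643425514968/2005522950152032011 + 943796573056*√646/2005522950152032011 ≈ 0.00030896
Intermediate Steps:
D = -6904 (D = -2 + (-82 - 1*6820) = -2 + (-82 - 6820) = -2 - 6902 = -6904)
L = 3374 (L = -14*(-241) = 3374)
r = -36117/23384 - 1726*√646/323 (r = -6904/√(-21638 + 24222) + 36117/(-23384) = -6904*√646/1292 + 36117*(-1/23384) = -6904*√646/1292 - 36117/23384 = -1726*√646/323 - 36117/23384 = -36117/23384 - 1726*√646/323 ≈ -137.36)
1/(L + r) = 1/(3374 + (-36117/23384 - 1726*√646/323)) = 1/(78861499/23384 - 1726*√646/323)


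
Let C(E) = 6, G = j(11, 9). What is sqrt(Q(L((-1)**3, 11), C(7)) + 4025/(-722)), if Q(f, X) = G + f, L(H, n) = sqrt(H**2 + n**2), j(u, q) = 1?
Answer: sqrt(-6606 + 1444*sqrt(122))/38 ≈ 2.5437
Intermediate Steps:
G = 1
Q(f, X) = 1 + f
sqrt(Q(L((-1)**3, 11), C(7)) + 4025/(-722)) = sqrt((1 + sqrt(((-1)**3)**2 + 11**2)) + 4025/(-722)) = sqrt((1 + sqrt((-1)**2 + 121)) + 4025*(-1/722)) = sqrt((1 + sqrt(1 + 121)) - 4025/722) = sqrt((1 + sqrt(122)) - 4025/722) = sqrt(-3303/722 + sqrt(122))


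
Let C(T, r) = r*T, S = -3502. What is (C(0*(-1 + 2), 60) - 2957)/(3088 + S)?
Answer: 2957/414 ≈ 7.1425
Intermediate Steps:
C(T, r) = T*r
(C(0*(-1 + 2), 60) - 2957)/(3088 + S) = ((0*(-1 + 2))*60 - 2957)/(3088 - 3502) = ((0*1)*60 - 2957)/(-414) = (0*60 - 2957)*(-1/414) = (0 - 2957)*(-1/414) = -2957*(-1/414) = 2957/414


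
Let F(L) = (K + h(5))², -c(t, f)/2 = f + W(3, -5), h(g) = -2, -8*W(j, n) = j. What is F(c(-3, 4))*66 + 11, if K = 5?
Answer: 605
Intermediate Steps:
W(j, n) = -j/8
c(t, f) = ¾ - 2*f (c(t, f) = -2*(f - ⅛*3) = -2*(f - 3/8) = -2*(-3/8 + f) = ¾ - 2*f)
F(L) = 9 (F(L) = (5 - 2)² = 3² = 9)
F(c(-3, 4))*66 + 11 = 9*66 + 11 = 594 + 11 = 605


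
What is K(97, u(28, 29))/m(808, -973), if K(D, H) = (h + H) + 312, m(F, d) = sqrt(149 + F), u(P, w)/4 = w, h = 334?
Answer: 254*sqrt(957)/319 ≈ 24.632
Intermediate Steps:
u(P, w) = 4*w
K(D, H) = 646 + H (K(D, H) = (334 + H) + 312 = 646 + H)
K(97, u(28, 29))/m(808, -973) = (646 + 4*29)/(sqrt(149 + 808)) = (646 + 116)/(sqrt(957)) = 762*(sqrt(957)/957) = 254*sqrt(957)/319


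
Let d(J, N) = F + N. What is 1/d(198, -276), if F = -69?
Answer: -1/345 ≈ -0.0028986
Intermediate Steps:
d(J, N) = -69 + N
1/d(198, -276) = 1/(-69 - 276) = 1/(-345) = -1/345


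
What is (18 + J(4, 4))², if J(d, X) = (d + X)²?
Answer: 6724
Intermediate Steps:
J(d, X) = (X + d)²
(18 + J(4, 4))² = (18 + (4 + 4)²)² = (18 + 8²)² = (18 + 64)² = 82² = 6724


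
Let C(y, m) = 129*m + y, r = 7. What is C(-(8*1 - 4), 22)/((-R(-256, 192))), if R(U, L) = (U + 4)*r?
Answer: 1417/882 ≈ 1.6066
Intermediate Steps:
R(U, L) = 28 + 7*U (R(U, L) = (U + 4)*7 = (4 + U)*7 = 28 + 7*U)
C(y, m) = y + 129*m
C(-(8*1 - 4), 22)/((-R(-256, 192))) = (-(8*1 - 4) + 129*22)/((-(28 + 7*(-256)))) = (-(8 - 4) + 2838)/((-(28 - 1792))) = (-1*4 + 2838)/((-1*(-1764))) = (-4 + 2838)/1764 = 2834*(1/1764) = 1417/882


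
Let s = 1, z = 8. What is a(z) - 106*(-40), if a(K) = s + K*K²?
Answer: 4753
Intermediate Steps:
a(K) = 1 + K³ (a(K) = 1 + K*K² = 1 + K³)
a(z) - 106*(-40) = (1 + 8³) - 106*(-40) = (1 + 512) + 4240 = 513 + 4240 = 4753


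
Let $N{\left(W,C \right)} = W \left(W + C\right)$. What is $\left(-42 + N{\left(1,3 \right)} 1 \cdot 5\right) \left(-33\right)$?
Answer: $726$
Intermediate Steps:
$N{\left(W,C \right)} = W \left(C + W\right)$
$\left(-42 + N{\left(1,3 \right)} 1 \cdot 5\right) \left(-33\right) = \left(-42 + 1 \left(3 + 1\right) 1 \cdot 5\right) \left(-33\right) = \left(-42 + 1 \cdot 4 \cdot 1 \cdot 5\right) \left(-33\right) = \left(-42 + 4 \cdot 1 \cdot 5\right) \left(-33\right) = \left(-42 + 4 \cdot 5\right) \left(-33\right) = \left(-42 + 20\right) \left(-33\right) = \left(-22\right) \left(-33\right) = 726$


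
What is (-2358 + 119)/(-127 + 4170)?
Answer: -2239/4043 ≈ -0.55380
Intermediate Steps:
(-2358 + 119)/(-127 + 4170) = -2239/4043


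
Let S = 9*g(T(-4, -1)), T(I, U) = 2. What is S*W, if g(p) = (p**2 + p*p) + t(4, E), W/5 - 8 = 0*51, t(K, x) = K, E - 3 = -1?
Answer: 4320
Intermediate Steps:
E = 2 (E = 3 - 1 = 2)
W = 40 (W = 40 + 5*(0*51) = 40 + 5*0 = 40 + 0 = 40)
g(p) = 4 + 2*p**2 (g(p) = (p**2 + p*p) + 4 = (p**2 + p**2) + 4 = 2*p**2 + 4 = 4 + 2*p**2)
S = 108 (S = 9*(4 + 2*2**2) = 9*(4 + 2*4) = 9*(4 + 8) = 9*12 = 108)
S*W = 108*40 = 4320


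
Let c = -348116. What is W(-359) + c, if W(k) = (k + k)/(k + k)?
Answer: -348115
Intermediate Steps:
W(k) = 1 (W(k) = (2*k)/((2*k)) = (2*k)*(1/(2*k)) = 1)
W(-359) + c = 1 - 348116 = -348115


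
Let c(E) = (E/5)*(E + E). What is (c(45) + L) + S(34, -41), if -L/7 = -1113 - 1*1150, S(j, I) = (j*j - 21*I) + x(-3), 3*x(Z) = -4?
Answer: 56000/3 ≈ 18667.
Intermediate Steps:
x(Z) = -4/3 (x(Z) = (1/3)*(-4) = -4/3)
S(j, I) = -4/3 + j**2 - 21*I (S(j, I) = (j*j - 21*I) - 4/3 = (j**2 - 21*I) - 4/3 = -4/3 + j**2 - 21*I)
L = 15841 (L = -7*(-1113 - 1*1150) = -7*(-1113 - 1150) = -7*(-2263) = 15841)
c(E) = 2*E**2/5 (c(E) = (E*(1/5))*(2*E) = (E/5)*(2*E) = 2*E**2/5)
(c(45) + L) + S(34, -41) = ((2/5)*45**2 + 15841) + (-4/3 + 34**2 - 21*(-41)) = ((2/5)*2025 + 15841) + (-4/3 + 1156 + 861) = (810 + 15841) + 6047/3 = 16651 + 6047/3 = 56000/3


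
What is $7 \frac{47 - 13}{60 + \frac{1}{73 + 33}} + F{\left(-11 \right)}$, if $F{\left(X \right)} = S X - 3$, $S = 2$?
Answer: $- \frac{133797}{6361} \approx -21.034$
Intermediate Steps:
$F{\left(X \right)} = -3 + 2 X$ ($F{\left(X \right)} = 2 X - 3 = -3 + 2 X$)
$7 \frac{47 - 13}{60 + \frac{1}{73 + 33}} + F{\left(-11 \right)} = 7 \frac{47 - 13}{60 + \frac{1}{73 + 33}} + \left(-3 + 2 \left(-11\right)\right) = 7 \frac{34}{60 + \frac{1}{106}} - 25 = 7 \frac{34}{\frac{6361}{106}} - 25 = 7 \cdot 34 \cdot \frac{106}{6361} - 25 = 7 \cdot \frac{3604}{6361} - 25 = \frac{25228}{6361} - 25 = - \frac{133797}{6361}$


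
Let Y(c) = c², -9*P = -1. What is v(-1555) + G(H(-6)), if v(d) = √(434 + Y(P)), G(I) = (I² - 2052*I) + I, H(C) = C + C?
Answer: 24756 + √35155/9 ≈ 24777.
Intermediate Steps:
H(C) = 2*C
P = ⅑ (P = -⅑*(-1) = ⅑ ≈ 0.11111)
G(I) = I² - 2051*I
v(d) = √35155/9 (v(d) = √(434 + (⅑)²) = √(434 + 1/81) = √(35155/81) = √35155/9)
v(-1555) + G(H(-6)) = √35155/9 + (2*(-6))*(-2051 + 2*(-6)) = √35155/9 - 12*(-2051 - 12) = √35155/9 - 12*(-2063) = √35155/9 + 24756 = 24756 + √35155/9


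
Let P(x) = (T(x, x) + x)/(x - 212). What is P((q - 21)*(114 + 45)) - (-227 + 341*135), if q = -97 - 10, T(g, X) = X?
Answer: -4443184/97 ≈ -45806.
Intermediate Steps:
q = -107
P(x) = 2*x/(-212 + x) (P(x) = (x + x)/(x - 212) = (2*x)/(-212 + x) = 2*x/(-212 + x))
P((q - 21)*(114 + 45)) - (-227 + 341*135) = 2*((-107 - 21)*(114 + 45))/(-212 + (-107 - 21)*(114 + 45)) - (-227 + 341*135) = 2*(-128*159)/(-212 - 128*159) - (-227 + 46035) = 2*(-20352)/(-212 - 20352) - 1*45808 = 2*(-20352)/(-20564) - 45808 = 2*(-20352)*(-1/20564) - 45808 = 192/97 - 45808 = -4443184/97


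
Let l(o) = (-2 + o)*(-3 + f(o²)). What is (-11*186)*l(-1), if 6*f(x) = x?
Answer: -17391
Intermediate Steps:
f(x) = x/6
l(o) = (-3 + o²/6)*(-2 + o) (l(o) = (-2 + o)*(-3 + o²/6) = (-3 + o²/6)*(-2 + o))
(-11*186)*l(-1) = (-11*186)*(6 - 3*(-1) - ⅓*(-1)² + (⅙)*(-1)³) = -2046*(6 + 3 - ⅓*1 + (⅙)*(-1)) = -2046*(6 + 3 - ⅓ - ⅙) = -2046*17/2 = -17391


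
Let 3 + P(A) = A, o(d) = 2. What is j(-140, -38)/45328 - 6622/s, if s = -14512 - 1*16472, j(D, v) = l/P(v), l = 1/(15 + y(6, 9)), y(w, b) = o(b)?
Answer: 26151611771/122362074768 ≈ 0.21372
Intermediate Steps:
y(w, b) = 2
P(A) = -3 + A
l = 1/17 (l = 1/(15 + 2) = 1/17 ≈ 0.058824)
j(D, v) = 1/(17*(-3 + v))
s = -30984 (s = -14512 - 16472 = -30984)
j(-140, -38)/45328 - 6622/s = (1/(17*(-3 - 38)))/45328 - 6622/(-30984) = ((1/17)/(-41))*(1/45328) - 6622*(-1/30984) = ((1/17)*(-1/41))*(1/45328) + 3311/15492 = -1/697*1/45328 + 3311/15492 = -1/31593616 + 3311/15492 = 26151611771/122362074768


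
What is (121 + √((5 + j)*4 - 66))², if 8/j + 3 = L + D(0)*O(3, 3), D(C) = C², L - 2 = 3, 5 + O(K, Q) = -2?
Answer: (121 + I*√30)² ≈ 14611.0 + 1325.5*I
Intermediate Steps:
O(K, Q) = -7 (O(K, Q) = -5 - 2 = -7)
L = 5 (L = 2 + 3 = 5)
j = 4 (j = 8/(-3 + (5 + 0²*(-7))) = 8/(-3 + (5 + 0*(-7))) = 8/(-3 + (5 + 0)) = 8/(-3 + 5) = 8/2 = 8*(½) = 4)
(121 + √((5 + j)*4 - 66))² = (121 + √((5 + 4)*4 - 66))² = (121 + √(9*4 - 66))² = (121 + √(36 - 66))² = (121 + √(-30))² = (121 + I*√30)²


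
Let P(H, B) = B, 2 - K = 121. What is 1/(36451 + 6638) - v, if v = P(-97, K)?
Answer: 5127592/43089 ≈ 119.00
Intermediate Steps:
K = -119 (K = 2 - 1*121 = 2 - 121 = -119)
v = -119
1/(36451 + 6638) - v = 1/(36451 + 6638) - 1*(-119) = 1/43089 + 119 = 5127592/43089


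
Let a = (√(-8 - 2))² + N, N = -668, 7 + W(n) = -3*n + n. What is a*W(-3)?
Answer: 678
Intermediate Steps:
W(n) = -7 - 2*n (W(n) = -7 + (-3*n + n) = -7 - 2*n)
a = -678 (a = (√(-8 - 2))² - 668 = (√(-10))² - 668 = (I*√10)² - 668 = -10 - 668 = -678)
a*W(-3) = -678*(-7 - 2*(-3)) = -678*(-7 + 6) = -678*(-1) = 678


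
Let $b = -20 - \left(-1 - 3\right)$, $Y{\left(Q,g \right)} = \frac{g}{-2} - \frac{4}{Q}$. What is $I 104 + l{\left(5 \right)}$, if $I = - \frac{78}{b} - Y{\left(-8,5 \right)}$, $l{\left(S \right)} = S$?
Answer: $720$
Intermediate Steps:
$Y{\left(Q,g \right)} = - \frac{4}{Q} - \frac{g}{2}$ ($Y{\left(Q,g \right)} = g \left(- \frac{1}{2}\right) - \frac{4}{Q} = - \frac{g}{2} - \frac{4}{Q} = - \frac{4}{Q} - \frac{g}{2}$)
$b = -16$ ($b = -20 - -4 = -20 + 4 = -16$)
$I = \frac{55}{8}$ ($I = - \frac{78}{-16} - \left(- \frac{4}{-8} - \frac{5}{2}\right) = \left(-78\right) \left(- \frac{1}{16}\right) - \left(\left(-4\right) \left(- \frac{1}{8}\right) - \frac{5}{2}\right) = \frac{39}{8} - \left(\frac{1}{2} - \frac{5}{2}\right) = \frac{39}{8} - -2 = \frac{39}{8} + 2 = \frac{55}{8} \approx 6.875$)
$I 104 + l{\left(5 \right)} = \frac{55}{8} \cdot 104 + 5 = 715 + 5 = 720$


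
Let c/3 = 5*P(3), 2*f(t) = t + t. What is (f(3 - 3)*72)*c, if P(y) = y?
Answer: 0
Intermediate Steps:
f(t) = t (f(t) = (t + t)/2 = (2*t)/2 = t)
c = 45 (c = 3*(5*3) = 3*15 = 45)
(f(3 - 3)*72)*c = ((3 - 3)*72)*45 = (0*72)*45 = 0*45 = 0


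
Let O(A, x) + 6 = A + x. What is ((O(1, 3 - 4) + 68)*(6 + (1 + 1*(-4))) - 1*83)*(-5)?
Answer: -515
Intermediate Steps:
O(A, x) = -6 + A + x (O(A, x) = -6 + (A + x) = -6 + A + x)
((O(1, 3 - 4) + 68)*(6 + (1 + 1*(-4))) - 1*83)*(-5) = (((-6 + 1 + (3 - 4)) + 68)*(6 + (1 + 1*(-4))) - 1*83)*(-5) = (((-6 + 1 - 1) + 68)*(6 + (1 - 4)) - 83)*(-5) = ((-6 + 68)*(6 - 3) - 83)*(-5) = (62*3 - 83)*(-5) = (186 - 83)*(-5) = 103*(-5) = -515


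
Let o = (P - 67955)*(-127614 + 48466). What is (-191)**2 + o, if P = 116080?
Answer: -3808961019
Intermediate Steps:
o = -3808997500 (o = (116080 - 67955)*(-127614 + 48466) = 48125*(-79148) = -3808997500)
(-191)**2 + o = (-191)**2 - 3808997500 = 36481 - 3808997500 = -3808961019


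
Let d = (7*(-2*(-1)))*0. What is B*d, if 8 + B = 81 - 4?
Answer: 0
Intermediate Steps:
d = 0 (d = (7*2)*0 = 14*0 = 0)
B = 69 (B = -8 + (81 - 4) = -8 + 77 = 69)
B*d = 69*0 = 0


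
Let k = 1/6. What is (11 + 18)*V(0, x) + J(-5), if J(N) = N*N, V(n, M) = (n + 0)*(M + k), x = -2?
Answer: 25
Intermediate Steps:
k = ⅙ ≈ 0.16667
V(n, M) = n*(⅙ + M) (V(n, M) = (n + 0)*(M + ⅙) = n*(⅙ + M))
J(N) = N²
(11 + 18)*V(0, x) + J(-5) = (11 + 18)*(0*(⅙ - 2)) + (-5)² = 29*(0*(-11/6)) + 25 = 29*0 + 25 = 0 + 25 = 25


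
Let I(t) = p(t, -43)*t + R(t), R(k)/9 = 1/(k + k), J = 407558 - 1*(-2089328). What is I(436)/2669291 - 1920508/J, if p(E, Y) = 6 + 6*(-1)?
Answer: -2235108086609021/2905903082932136 ≈ -0.76916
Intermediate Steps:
J = 2496886 (J = 407558 + 2089328 = 2496886)
R(k) = 9/(2*k) (R(k) = 9/(k + k) = 9/((2*k)) = 9*(1/(2*k)) = 9/(2*k))
p(E, Y) = 0 (p(E, Y) = 6 - 6 = 0)
I(t) = 9/(2*t) (I(t) = 0*t + 9/(2*t) = 0 + 9/(2*t) = 9/(2*t))
I(436)/2669291 - 1920508/J = ((9/2)/436)/2669291 - 1920508/2496886 = ((9/2)*(1/436))*(1/2669291) - 1920508*1/2496886 = (9/872)*(1/2669291) - 960254/1248443 = 9/2327621752 - 960254/1248443 = -2235108086609021/2905903082932136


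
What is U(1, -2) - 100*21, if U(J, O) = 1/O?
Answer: -4201/2 ≈ -2100.5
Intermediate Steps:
U(1, -2) - 100*21 = 1/(-2) - 100*21 = -1/2 - 20*105 = -1/2 - 2100 = -4201/2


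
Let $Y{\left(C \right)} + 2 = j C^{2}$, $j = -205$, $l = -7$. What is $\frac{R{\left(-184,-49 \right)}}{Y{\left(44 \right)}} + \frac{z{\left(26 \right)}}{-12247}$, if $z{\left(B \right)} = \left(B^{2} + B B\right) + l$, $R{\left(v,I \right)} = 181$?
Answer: $- \frac{536022997}{4860613854} \approx -0.11028$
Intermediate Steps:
$Y{\left(C \right)} = -2 - 205 C^{2}$
$z{\left(B \right)} = -7 + 2 B^{2}$ ($z{\left(B \right)} = \left(B^{2} + B B\right) - 7 = \left(B^{2} + B^{2}\right) - 7 = 2 B^{2} - 7 = -7 + 2 B^{2}$)
$\frac{R{\left(-184,-49 \right)}}{Y{\left(44 \right)}} + \frac{z{\left(26 \right)}}{-12247} = \frac{181}{-2 - 205 \cdot 44^{2}} + \frac{-7 + 2 \cdot 26^{2}}{-12247} = \frac{181}{-2 - 396880} + \left(-7 + 2 \cdot 676\right) \left(- \frac{1}{12247}\right) = \frac{181}{-2 - 396880} + \left(-7 + 1352\right) \left(- \frac{1}{12247}\right) = \frac{181}{-396882} + 1345 \left(- \frac{1}{12247}\right) = 181 \left(- \frac{1}{396882}\right) - \frac{1345}{12247} = - \frac{181}{396882} - \frac{1345}{12247} = - \frac{536022997}{4860613854}$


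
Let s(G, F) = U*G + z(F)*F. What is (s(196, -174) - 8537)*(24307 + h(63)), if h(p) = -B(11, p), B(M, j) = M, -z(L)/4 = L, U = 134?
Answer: -2511647592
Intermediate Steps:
z(L) = -4*L
s(G, F) = -4*F² + 134*G (s(G, F) = 134*G + (-4*F)*F = 134*G - 4*F² = -4*F² + 134*G)
h(p) = -11 (h(p) = -1*11 = -11)
(s(196, -174) - 8537)*(24307 + h(63)) = ((-4*(-174)² + 134*196) - 8537)*(24307 - 11) = ((-4*30276 + 26264) - 8537)*24296 = ((-121104 + 26264) - 8537)*24296 = (-94840 - 8537)*24296 = -103377*24296 = -2511647592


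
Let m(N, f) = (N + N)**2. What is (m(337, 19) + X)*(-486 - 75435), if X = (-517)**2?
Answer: -54781936365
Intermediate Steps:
X = 267289
m(N, f) = 4*N**2 (m(N, f) = (2*N)**2 = 4*N**2)
(m(337, 19) + X)*(-486 - 75435) = (4*337**2 + 267289)*(-486 - 75435) = (4*113569 + 267289)*(-75921) = (454276 + 267289)*(-75921) = 721565*(-75921) = -54781936365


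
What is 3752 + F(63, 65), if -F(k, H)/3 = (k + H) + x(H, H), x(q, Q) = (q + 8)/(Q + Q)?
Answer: 437621/130 ≈ 3366.3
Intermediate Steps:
x(q, Q) = (8 + q)/(2*Q) (x(q, Q) = (8 + q)/((2*Q)) = (8 + q)*(1/(2*Q)) = (8 + q)/(2*Q))
F(k, H) = -3*H - 3*k - 3*(8 + H)/(2*H) (F(k, H) = -3*((k + H) + (8 + H)/(2*H)) = -3*((H + k) + (8 + H)/(2*H)) = -3*(H + k + (8 + H)/(2*H)) = -3*H - 3*k - 3*(8 + H)/(2*H))
3752 + F(63, 65) = 3752 + (-3/2 - 12/65 - 3*65 - 3*63) = 3752 + (-3/2 - 12*1/65 - 195 - 189) = 3752 + (-3/2 - 12/65 - 195 - 189) = 3752 - 50139/130 = 437621/130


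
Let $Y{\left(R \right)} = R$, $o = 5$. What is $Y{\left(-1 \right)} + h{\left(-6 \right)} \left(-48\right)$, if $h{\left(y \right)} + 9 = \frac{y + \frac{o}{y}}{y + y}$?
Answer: $\frac{1211}{3} \approx 403.67$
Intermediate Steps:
$h{\left(y \right)} = -9 + \frac{y + \frac{5}{y}}{2 y}$ ($h{\left(y \right)} = -9 + \frac{y + \frac{5}{y}}{y + y} = -9 + \frac{y + \frac{5}{y}}{2 y}$)
$Y{\left(-1 \right)} + h{\left(-6 \right)} \left(-48\right) = -1 + \left(- \frac{17}{2} + \frac{5}{2 \cdot 36}\right) \left(-48\right) = -1 + \left(- \frac{17}{2} + \frac{5}{2} \cdot \frac{1}{36}\right) \left(-48\right) = -1 + \left(- \frac{17}{2} + \frac{5}{72}\right) \left(-48\right) = -1 - - \frac{1214}{3} = -1 + \frac{1214}{3} = \frac{1211}{3}$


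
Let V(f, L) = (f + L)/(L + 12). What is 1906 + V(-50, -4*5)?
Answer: 7659/4 ≈ 1914.8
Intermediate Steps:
V(f, L) = (L + f)/(12 + L)
1906 + V(-50, -4*5) = 1906 + (-4*5 - 50)/(12 - 4*5) = 1906 + (-20 - 50)/(12 - 20) = 1906 - 70/(-8) = 1906 - ⅛*(-70) = 1906 + 35/4 = 7659/4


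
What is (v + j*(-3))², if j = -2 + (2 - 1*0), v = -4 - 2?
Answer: 36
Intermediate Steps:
v = -6
j = 0 (j = -2 + (2 + 0) = -2 + 2 = 0)
(v + j*(-3))² = (-6 + 0*(-3))² = (-6 + 0)² = (-6)² = 36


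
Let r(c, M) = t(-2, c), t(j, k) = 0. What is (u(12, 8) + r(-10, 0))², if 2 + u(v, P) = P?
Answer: 36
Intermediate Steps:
u(v, P) = -2 + P
r(c, M) = 0
(u(12, 8) + r(-10, 0))² = ((-2 + 8) + 0)² = (6 + 0)² = 6² = 36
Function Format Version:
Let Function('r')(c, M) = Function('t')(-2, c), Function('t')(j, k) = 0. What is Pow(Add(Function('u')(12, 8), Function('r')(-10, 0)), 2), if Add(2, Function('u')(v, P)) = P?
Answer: 36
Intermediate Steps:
Function('u')(v, P) = Add(-2, P)
Function('r')(c, M) = 0
Pow(Add(Function('u')(12, 8), Function('r')(-10, 0)), 2) = Pow(Add(Add(-2, 8), 0), 2) = Pow(Add(6, 0), 2) = Pow(6, 2) = 36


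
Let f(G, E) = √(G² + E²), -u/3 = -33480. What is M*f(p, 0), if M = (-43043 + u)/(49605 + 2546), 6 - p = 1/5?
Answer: 1664513/260755 ≈ 6.3834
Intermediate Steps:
p = 29/5 (p = 6 - 1/5 = 6 - 1*⅕ = 6 - ⅕ = 29/5 ≈ 5.8000)
u = 100440 (u = -3*(-33480) = 100440)
f(G, E) = √(E² + G²)
M = 57397/52151 (M = (-43043 + 100440)/(49605 + 2546) = 57397/52151 ≈ 1.1006)
M*f(p, 0) = 57397*√(0² + (29/5)²)/52151 = 57397*√(0 + 841/25)/52151 = 57397*√(841/25)/52151 = (57397/52151)*(29/5) = 1664513/260755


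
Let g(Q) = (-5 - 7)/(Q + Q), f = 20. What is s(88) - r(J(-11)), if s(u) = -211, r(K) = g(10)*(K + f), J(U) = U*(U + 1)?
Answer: -133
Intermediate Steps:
g(Q) = -6/Q (g(Q) = -12*1/(2*Q) = -6/Q)
J(U) = U*(1 + U)
r(K) = -12 - 3*K/5 (r(K) = (-6/10)*(K + 20) = (-6*1/10)*(20 + K) = -3*(20 + K)/5 = -12 - 3*K/5)
s(88) - r(J(-11)) = -211 - (-12 - (-33)*(1 - 11)/5) = -211 - (-12 - (-33)*(-10)/5) = -211 - (-12 - 3/5*110) = -211 - (-12 - 66) = -211 - 1*(-78) = -211 + 78 = -133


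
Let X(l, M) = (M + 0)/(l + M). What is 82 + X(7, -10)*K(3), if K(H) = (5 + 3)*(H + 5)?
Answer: 886/3 ≈ 295.33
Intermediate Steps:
X(l, M) = M/(M + l)
K(H) = 40 + 8*H (K(H) = 8*(5 + H) = 40 + 8*H)
82 + X(7, -10)*K(3) = 82 + (-10/(-10 + 7))*(40 + 8*3) = 82 + (-10/(-3))*(40 + 24) = 82 - 10*(-⅓)*64 = 82 + (10/3)*64 = 82 + 640/3 = 886/3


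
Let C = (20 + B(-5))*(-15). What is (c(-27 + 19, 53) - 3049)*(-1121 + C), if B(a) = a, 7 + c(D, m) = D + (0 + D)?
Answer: 4134912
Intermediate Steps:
c(D, m) = -7 + 2*D (c(D, m) = -7 + (D + (0 + D)) = -7 + (D + D) = -7 + 2*D)
C = -225 (C = (20 - 5)*(-15) = 15*(-15) = -225)
(c(-27 + 19, 53) - 3049)*(-1121 + C) = ((-7 + 2*(-27 + 19)) - 3049)*(-1121 - 225) = ((-7 + 2*(-8)) - 3049)*(-1346) = ((-7 - 16) - 3049)*(-1346) = (-23 - 3049)*(-1346) = -3072*(-1346) = 4134912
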